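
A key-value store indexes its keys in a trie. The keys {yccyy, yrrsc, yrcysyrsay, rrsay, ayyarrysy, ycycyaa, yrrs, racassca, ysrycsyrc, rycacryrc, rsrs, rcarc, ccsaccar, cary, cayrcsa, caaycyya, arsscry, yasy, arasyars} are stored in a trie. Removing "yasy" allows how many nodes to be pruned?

3

Walk "yasy" from the leaf back toward the root, removing each node that no remaining word uses.
The suffix "asy" (3 nodes) is used only by "yasy"; the node for "y" still has the child "c", so pruning stops there.
Nodes removed: 3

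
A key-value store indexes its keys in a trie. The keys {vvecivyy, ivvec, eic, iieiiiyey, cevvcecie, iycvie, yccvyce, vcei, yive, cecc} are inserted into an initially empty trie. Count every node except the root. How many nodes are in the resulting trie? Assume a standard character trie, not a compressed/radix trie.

Count nodes per top-level branch (shared prefixes stored once):
  'c'-branch (cecc, cevvcecie): 11 nodes
  'e'-branch (eic): 3 nodes
  'i'-branch (iieiiiyey, ivvec, iycvie): 18 nodes
  'v'-branch (vcei, vvecivyy): 11 nodes
  'y'-branch (yccvyce, yive): 10 nodes
Sum: 53

53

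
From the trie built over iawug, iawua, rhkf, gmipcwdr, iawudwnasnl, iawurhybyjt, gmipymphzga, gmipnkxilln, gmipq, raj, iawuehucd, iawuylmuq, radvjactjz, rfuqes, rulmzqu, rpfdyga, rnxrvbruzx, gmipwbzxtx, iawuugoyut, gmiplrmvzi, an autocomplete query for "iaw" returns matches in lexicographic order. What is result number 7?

Words with prefix "iaw", in lexicographic order: "iawua", "iawudwnasnl", "iawuehucd", "iawug", "iawurhybyjt", "iawuugoyut", "iawuylmuq"
The 7th is iawuylmuq.

iawuylmuq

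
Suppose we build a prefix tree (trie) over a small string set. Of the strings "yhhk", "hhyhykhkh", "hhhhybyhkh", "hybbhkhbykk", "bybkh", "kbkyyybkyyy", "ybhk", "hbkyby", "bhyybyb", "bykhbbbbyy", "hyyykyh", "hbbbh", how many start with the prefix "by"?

2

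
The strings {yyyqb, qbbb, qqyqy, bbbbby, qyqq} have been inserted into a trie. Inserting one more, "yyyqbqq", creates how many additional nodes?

The longest prefix of "yyyqbqq" already in the trie is "yyyqb" (length 5).
So 7 − 5 = 2 new nodes.

2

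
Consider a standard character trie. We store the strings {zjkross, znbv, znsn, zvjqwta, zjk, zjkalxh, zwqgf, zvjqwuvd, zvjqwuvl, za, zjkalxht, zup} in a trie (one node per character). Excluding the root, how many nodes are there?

34

Insert word by word; a character creates a node only if that edge doesn't already exist:
  "zjkross" → 7 new (z, j, k, r, o, s, s)
  "znbv" → prefix "z" already present; 3 new (n, b, v)
  "znsn" → prefix "zn" already present; 2 new (s, n)
  "zvjqwta" → prefix "z" already present; 6 new (v, j, q, w, t, a)
  "zjk" → prefix "zjk" already present; 0 new (none)
  "zjkalxh" → prefix "zjk" already present; 4 new (a, l, x, h)
  "zwqgf" → prefix "z" already present; 4 new (w, q, g, f)
  "zvjqwuvd" → prefix "zvjqw" already present; 3 new (u, v, d)
  "zvjqwuvl" → prefix "zvjqwuv" already present; 1 new (l)
  "za" → prefix "z" already present; 1 new (a)
  "zjkalxht" → prefix "zjkalxh" already present; 1 new (t)
  "zup" → prefix "z" already present; 2 new (u, p)
Total nodes = 7 + 3 + 2 + 6 + 0 + 4 + 4 + 3 + 1 + 1 + 1 + 2 = 34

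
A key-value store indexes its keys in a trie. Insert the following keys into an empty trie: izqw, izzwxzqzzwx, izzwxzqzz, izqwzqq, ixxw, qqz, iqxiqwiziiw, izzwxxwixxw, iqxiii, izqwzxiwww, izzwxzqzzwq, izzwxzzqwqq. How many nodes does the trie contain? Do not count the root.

51

Trace insertions, counting only characters that open a new branch:
  "izqw" → 4 new (i, z, q, w)
  "izzwxzqzzwx" → prefix "iz" already present; 9 new (z, w, x, z, q, z, z, w, x)
  "izzwxzqzz" → prefix "izzwxzqzz" already present; 0 new (none)
  "izqwzqq" → prefix "izqw" already present; 3 new (z, q, q)
  "ixxw" → prefix "i" already present; 3 new (x, x, w)
  "qqz" → 3 new (q, q, z)
  "iqxiqwiziiw" → prefix "i" already present; 10 new (q, x, i, q, w, i, z, i, i, w)
  "izzwxxwixxw" → prefix "izzwx" already present; 6 new (x, w, i, x, x, w)
  "iqxiii" → prefix "iqxi" already present; 2 new (i, i)
  "izqwzxiwww" → prefix "izqwz" already present; 5 new (x, i, w, w, w)
  "izzwxzqzzwq" → prefix "izzwxzqzzw" already present; 1 new (q)
  "izzwxzzqwqq" → prefix "izzwxz" already present; 5 new (z, q, w, q, q)
Total nodes = 4 + 9 + 0 + 3 + 3 + 3 + 10 + 6 + 2 + 5 + 1 + 5 = 51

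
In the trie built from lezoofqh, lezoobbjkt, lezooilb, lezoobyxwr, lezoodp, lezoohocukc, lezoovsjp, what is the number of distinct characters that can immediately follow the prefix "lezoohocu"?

1

The children of the "lezoohocu" node are the distinct next characters among strings starting with "lezoohocu".
Characters that immediately follow "lezoohocu" among the stored strings: {k}.
That node has 1 child edge.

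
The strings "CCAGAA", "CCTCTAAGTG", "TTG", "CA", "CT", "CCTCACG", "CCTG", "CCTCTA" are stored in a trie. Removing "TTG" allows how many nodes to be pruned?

A node on "TTG"'s path can go only if nothing else ends at it or branches off below it.
No other word shares any prefix with "TTG", so all 3 of its nodes go.
Nodes removed: 3

3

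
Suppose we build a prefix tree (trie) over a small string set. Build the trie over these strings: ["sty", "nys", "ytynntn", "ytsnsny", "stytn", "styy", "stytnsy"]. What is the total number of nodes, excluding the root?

Count nodes per top-level branch (shared prefixes stored once):
  'n'-branch (nys): 3 nodes
  's'-branch (sty, stytn, stytnsy, styy): 8 nodes
  'y'-branch (ytsnsny, ytynntn): 12 nodes
Sum: 23

23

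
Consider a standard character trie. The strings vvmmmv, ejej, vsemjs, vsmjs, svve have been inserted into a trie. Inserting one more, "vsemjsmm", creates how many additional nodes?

"vsemjs" is already a path in the trie; the remaining "mm" must be added.
So 8 − 6 = 2 new nodes.

2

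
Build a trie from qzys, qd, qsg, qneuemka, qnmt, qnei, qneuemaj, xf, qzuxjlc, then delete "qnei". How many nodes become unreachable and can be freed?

A node on "qnei"'s path can go only if nothing else ends at it or branches off below it.
The suffix "i" (1 node) is used only by "qnei"; the node for "qne" still has the child "u", so pruning stops there.
Nodes removed: 1

1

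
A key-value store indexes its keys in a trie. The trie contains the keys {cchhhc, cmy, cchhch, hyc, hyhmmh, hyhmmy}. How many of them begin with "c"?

Traverse to the node for "c", then collect every word in that subtree.
Matches: "cchhch", "cchhhc", "cmy"
Count: 3

3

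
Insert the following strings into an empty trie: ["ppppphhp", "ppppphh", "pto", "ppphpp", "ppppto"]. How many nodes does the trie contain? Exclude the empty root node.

For each word, the new-node count is its length minus the longest prefix already in the trie:
  "ppppphhp" → 8 new (p, p, p, p, p, h, h, p)
  "ppppphh" → prefix "ppppphh" already present; 0 new (none)
  "pto" → prefix "p" already present; 2 new (t, o)
  "ppphpp" → prefix "ppp" already present; 3 new (h, p, p)
  "ppppto" → prefix "pppp" already present; 2 new (t, o)
Total nodes = 8 + 0 + 2 + 3 + 2 = 15

15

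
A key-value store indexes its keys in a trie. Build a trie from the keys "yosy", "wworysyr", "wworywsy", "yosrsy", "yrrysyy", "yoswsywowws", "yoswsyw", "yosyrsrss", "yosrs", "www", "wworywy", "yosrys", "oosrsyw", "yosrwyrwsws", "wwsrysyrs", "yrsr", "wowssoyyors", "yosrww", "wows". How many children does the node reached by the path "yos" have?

3

Follow the path "yos" to its node, then look at its outgoing edges.
Characters that immediately follow "yos" among the stored strings: {r, w, y}.
That node has 3 child edges.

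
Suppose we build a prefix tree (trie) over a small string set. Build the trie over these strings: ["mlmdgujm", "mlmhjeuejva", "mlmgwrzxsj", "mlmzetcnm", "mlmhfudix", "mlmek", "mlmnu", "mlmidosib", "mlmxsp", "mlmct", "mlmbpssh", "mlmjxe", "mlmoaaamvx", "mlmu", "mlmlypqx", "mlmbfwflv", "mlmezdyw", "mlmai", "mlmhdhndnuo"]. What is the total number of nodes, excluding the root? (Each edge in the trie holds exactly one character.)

88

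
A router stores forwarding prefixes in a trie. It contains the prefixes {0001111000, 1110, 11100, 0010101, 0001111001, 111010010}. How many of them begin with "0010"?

Filter for entries beginning with "0010":
Words under "0010": 0010101
Count: 1

1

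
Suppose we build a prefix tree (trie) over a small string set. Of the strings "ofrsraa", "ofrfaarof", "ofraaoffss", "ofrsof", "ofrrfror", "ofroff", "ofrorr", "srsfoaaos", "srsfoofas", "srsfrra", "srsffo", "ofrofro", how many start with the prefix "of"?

8

Traverse to the node for "of", then collect every word in that subtree.
Matches: "ofraaoffss", "ofrfaarof", "ofroff", "ofrofro", "ofrorr", "ofrrfror", "ofrsof", "ofrsraa"
Count: 8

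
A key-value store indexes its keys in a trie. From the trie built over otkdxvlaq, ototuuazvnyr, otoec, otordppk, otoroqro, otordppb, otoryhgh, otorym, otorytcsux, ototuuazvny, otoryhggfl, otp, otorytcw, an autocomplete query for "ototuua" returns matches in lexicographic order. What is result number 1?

DFS of the "ototuua" subtree visits, in order: "ototuuazvny", "ototuuazvnyr"
Position 1: ototuuazvny

ototuuazvny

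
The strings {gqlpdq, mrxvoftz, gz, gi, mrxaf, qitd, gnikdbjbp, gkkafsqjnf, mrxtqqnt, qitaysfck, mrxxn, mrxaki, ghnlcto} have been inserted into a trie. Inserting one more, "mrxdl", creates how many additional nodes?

2

"mrx" is already a path in the trie; the remaining "dl" must be added.
New nodes needed: |"mrxdl"| − 3 = 5 − 3 = 2.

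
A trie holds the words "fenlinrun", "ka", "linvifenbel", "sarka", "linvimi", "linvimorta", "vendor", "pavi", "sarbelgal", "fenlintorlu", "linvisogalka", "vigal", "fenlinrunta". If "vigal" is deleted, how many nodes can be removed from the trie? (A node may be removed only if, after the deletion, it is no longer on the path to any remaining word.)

Walk "vigal" from the leaf back toward the root, removing each node that no remaining word uses.
The suffix "igal" (4 nodes) is used only by "vigal"; the node for "v" still has the child "e", so pruning stops there.
Nodes removed: 4

4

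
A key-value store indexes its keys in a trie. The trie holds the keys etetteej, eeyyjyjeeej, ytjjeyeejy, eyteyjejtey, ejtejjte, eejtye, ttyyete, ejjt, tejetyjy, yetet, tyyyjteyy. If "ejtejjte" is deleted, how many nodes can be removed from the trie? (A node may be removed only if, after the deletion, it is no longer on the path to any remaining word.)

6

A node on "ejtejjte"'s path can go only if nothing else ends at it or branches off below it.
The suffix "tejjte" (6 nodes) is used only by "ejtejjte"; the node for "ej" still has the child "j", so pruning stops there.
Nodes removed: 6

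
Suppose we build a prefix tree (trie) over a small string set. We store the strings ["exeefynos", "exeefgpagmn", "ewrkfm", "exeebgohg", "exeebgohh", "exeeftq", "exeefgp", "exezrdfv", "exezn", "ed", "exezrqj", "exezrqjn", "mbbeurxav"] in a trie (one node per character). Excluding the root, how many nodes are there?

Count nodes per top-level branch (shared prefixes stored once):
  'e'-branch (ed, ewrkfm, exeebgohg, exeebgohh, exeefgp, exeefgpagmn, exeeftq, exeefynos, exezn, exezrdfv, exezrqj, exezrqjn): 38 nodes
  'm'-branch (mbbeurxav): 9 nodes
Sum: 47

47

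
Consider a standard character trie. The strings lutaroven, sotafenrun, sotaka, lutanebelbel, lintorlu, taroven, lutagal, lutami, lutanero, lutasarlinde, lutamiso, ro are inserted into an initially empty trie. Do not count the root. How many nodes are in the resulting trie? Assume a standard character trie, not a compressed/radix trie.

Insert word by word; a character creates a node only if that edge doesn't already exist:
  "lutaroven" → 9 new (l, u, t, a, r, o, v, e, n)
  "sotafenrun" → 10 new (s, o, t, a, f, e, n, r, u, n)
  "sotaka" → prefix "sota" already present; 2 new (k, a)
  "lutanebelbel" → prefix "luta" already present; 8 new (n, e, b, e, l, b, e, l)
  "lintorlu" → prefix "l" already present; 7 new (i, n, t, o, r, l, u)
  "taroven" → 7 new (t, a, r, o, v, e, n)
  "lutagal" → prefix "luta" already present; 3 new (g, a, l)
  "lutami" → prefix "luta" already present; 2 new (m, i)
  "lutanero" → prefix "lutane" already present; 2 new (r, o)
  "lutasarlinde" → prefix "luta" already present; 8 new (s, a, r, l, i, n, d, e)
  "lutamiso" → prefix "lutami" already present; 2 new (s, o)
  "ro" → 2 new (r, o)
Total nodes = 9 + 10 + 2 + 8 + 7 + 7 + 3 + 2 + 2 + 8 + 2 + 2 = 62

62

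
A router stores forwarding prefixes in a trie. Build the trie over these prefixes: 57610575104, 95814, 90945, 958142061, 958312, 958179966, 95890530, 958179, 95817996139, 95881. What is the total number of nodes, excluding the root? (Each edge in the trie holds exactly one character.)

Count nodes per top-level branch (shared prefixes stored once):
  '5'-branch (57610575104): 11 nodes
  '9'-branch (90945, 95814, 958142061, 958179, 95817996139, 958179966, 958312, 95881, 95890530): 31 nodes
Sum: 42

42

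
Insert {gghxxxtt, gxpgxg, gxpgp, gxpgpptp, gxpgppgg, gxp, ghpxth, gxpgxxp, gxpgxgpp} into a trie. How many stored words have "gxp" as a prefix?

Filter for entries beginning with "gxp":
Words under "gxp": gxp, gxpgp, gxpgppgg, gxpgpptp, gxpgxg, gxpgxgpp, gxpgxxp
Count: 7

7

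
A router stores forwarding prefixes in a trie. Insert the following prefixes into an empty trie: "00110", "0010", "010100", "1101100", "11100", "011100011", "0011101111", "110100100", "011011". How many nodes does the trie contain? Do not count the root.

42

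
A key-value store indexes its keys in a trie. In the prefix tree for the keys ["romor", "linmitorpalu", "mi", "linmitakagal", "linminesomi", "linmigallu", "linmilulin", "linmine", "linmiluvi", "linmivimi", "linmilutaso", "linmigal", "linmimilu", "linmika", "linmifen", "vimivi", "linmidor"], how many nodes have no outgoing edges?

15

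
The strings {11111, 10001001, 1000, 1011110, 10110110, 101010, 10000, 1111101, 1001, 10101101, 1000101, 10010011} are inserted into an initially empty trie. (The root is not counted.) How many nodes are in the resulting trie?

36

Trie structure (* marks end of a word):
(root)
└─ 1
   ├─ 0
   │  ├─ 0
   │  │  ├─ 0 *
   │  │  │  ├─ 0 *
   │  │  │  └─ 1
   │  │  │     └─ 0
   │  │  │        ├─ 0
   │  │  │        │  └─ 1 *
   │  │  │        └─ 1 *
   │  │  └─ 1 *
   │  │     └─ 0
   │  │        └─ 0
   │  │           └─ 1
   │  │              └─ 1 *
   │  └─ 1
   │     ├─ 0
   │     │  └─ 1
   │     │     ├─ 0 *
   │     │     └─ 1
   │     │        └─ 0
   │     │           └─ 1 *
   │     └─ 1
   │        ├─ 0
   │        │  └─ 1
   │        │     └─ 1
   │        │        └─ 0 *
   │        └─ 1
   │           └─ 1
   │              └─ 0 *
   └─ 1
      └─ 1
         └─ 1
            └─ 1 *
               └─ 0
                  └─ 1 *
Counting every labelled node above: 36.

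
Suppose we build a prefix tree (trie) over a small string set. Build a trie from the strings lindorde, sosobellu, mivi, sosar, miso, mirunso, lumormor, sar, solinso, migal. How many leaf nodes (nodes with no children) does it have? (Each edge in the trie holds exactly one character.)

10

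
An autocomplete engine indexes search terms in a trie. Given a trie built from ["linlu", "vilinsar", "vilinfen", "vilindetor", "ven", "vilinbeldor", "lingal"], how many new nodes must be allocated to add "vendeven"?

Walking "vendeven" from the root, the first 3 characters ("ven") follow existing edges; "d" is the first miss.
Each of the 5 remaining characters creates one node.

5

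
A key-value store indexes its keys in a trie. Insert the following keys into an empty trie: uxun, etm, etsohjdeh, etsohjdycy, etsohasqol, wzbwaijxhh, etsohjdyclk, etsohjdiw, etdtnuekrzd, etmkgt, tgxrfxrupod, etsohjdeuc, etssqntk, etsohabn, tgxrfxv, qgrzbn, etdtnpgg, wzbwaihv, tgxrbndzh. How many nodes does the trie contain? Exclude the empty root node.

85

Count nodes per top-level branch (shared prefixes stored once):
  'e'-branch (etdtnpgg, etdtnuekrzd, etm, etmkgt, etsohabn, etsohasqol, etsohjdeh, etsohjdeuc, etsohjdiw, etsohjdyclk, etsohjdycy, etssqntk): 46 nodes
  'q'-branch (qgrzbn): 6 nodes
  't'-branch (tgxrbndzh, tgxrfxrupod, tgxrfxv): 17 nodes
  'u'-branch (uxun): 4 nodes
  'w'-branch (wzbwaihv, wzbwaijxhh): 12 nodes
Sum: 85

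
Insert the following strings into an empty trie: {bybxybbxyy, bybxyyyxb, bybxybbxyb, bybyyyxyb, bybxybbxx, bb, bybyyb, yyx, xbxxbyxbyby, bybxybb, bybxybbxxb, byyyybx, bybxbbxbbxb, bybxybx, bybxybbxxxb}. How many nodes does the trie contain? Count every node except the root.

For each word, the new-node count is its length minus the longest prefix already in the trie:
  "bybxybbxyy" → 10 new (b, y, b, x, y, b, b, x, y, y)
  "bybxyyyxb" → prefix "bybxy" already present; 4 new (y, y, x, b)
  "bybxybbxyb" → prefix "bybxybbxy" already present; 1 new (b)
  "bybyyyxyb" → prefix "byb" already present; 6 new (y, y, y, x, y, b)
  "bybxybbxx" → prefix "bybxybbx" already present; 1 new (x)
  "bb" → prefix "b" already present; 1 new (b)
  "bybyyb" → prefix "bybyy" already present; 1 new (b)
  "yyx" → 3 new (y, y, x)
  "xbxxbyxbyby" → 11 new (x, b, x, x, b, y, x, b, y, b, y)
  "bybxybb" → prefix "bybxybb" already present; 0 new (none)
  "bybxybbxxb" → prefix "bybxybbxx" already present; 1 new (b)
  "byyyybx" → prefix "by" already present; 5 new (y, y, y, b, x)
  "bybxbbxbbxb" → prefix "bybx" already present; 7 new (b, b, x, b, b, x, b)
  "bybxybx" → prefix "bybxyb" already present; 1 new (x)
  "bybxybbxxxb" → prefix "bybxybbxx" already present; 2 new (x, b)
Total nodes = 10 + 4 + 1 + 6 + 1 + 1 + 1 + 3 + 11 + 0 + 1 + 5 + 7 + 1 + 2 = 54

54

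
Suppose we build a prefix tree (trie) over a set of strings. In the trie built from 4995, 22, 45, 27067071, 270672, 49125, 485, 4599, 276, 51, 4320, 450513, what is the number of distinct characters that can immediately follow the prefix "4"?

4

Follow the path "4" to its node, then look at its outgoing edges.
Distinct next characters after "4": 3, 5, 8, 9.
That node has 4 child edges.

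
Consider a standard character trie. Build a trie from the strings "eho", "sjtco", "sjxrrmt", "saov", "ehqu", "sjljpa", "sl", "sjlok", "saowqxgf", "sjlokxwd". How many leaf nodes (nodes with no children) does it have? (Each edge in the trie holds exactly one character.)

9

Leaves are exactly the stored words that no other stored word extends.
Those words: "eho", "ehqu", "saov", "saowqxgf", "sjljpa", "sjlokxwd", "sjtco", "sjxrrmt", "sl"
Leaf count: 9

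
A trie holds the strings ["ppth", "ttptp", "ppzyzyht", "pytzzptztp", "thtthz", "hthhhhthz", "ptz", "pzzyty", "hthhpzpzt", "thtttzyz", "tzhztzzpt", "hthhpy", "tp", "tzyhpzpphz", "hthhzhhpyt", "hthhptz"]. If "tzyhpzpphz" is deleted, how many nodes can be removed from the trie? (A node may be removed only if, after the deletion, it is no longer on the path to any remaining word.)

8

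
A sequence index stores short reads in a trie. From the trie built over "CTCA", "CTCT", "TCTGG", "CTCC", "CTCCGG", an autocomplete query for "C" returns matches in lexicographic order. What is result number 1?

CTCA

Filter for "C…" and sort: "CTCA", "CTCC", "CTCCGG", "CTCT"
The 1st is CTCA.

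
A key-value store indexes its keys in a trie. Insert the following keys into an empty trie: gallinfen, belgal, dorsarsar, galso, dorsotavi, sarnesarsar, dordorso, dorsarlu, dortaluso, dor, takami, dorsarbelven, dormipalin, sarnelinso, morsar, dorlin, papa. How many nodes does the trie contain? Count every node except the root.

92

Trace insertions, counting only characters that open a new branch:
  "gallinfen" → 9 new (g, a, l, l, i, n, f, e, n)
  "belgal" → 6 new (b, e, l, g, a, l)
  "dorsarsar" → 9 new (d, o, r, s, a, r, s, a, r)
  "galso" → prefix "gal" already present; 2 new (s, o)
  "dorsotavi" → prefix "dors" already present; 5 new (o, t, a, v, i)
  "sarnesarsar" → 11 new (s, a, r, n, e, s, a, r, s, a, r)
  "dordorso" → prefix "dor" already present; 5 new (d, o, r, s, o)
  "dorsarlu" → prefix "dorsar" already present; 2 new (l, u)
  "dortaluso" → prefix "dor" already present; 6 new (t, a, l, u, s, o)
  "dor" → prefix "dor" already present; 0 new (none)
  "takami" → 6 new (t, a, k, a, m, i)
  "dorsarbelven" → prefix "dorsar" already present; 6 new (b, e, l, v, e, n)
  "dormipalin" → prefix "dor" already present; 7 new (m, i, p, a, l, i, n)
  "sarnelinso" → prefix "sarne" already present; 5 new (l, i, n, s, o)
  "morsar" → 6 new (m, o, r, s, a, r)
  "dorlin" → prefix "dor" already present; 3 new (l, i, n)
  "papa" → 4 new (p, a, p, a)
Total nodes = 9 + 6 + 9 + 2 + 5 + 11 + 5 + 2 + 6 + 0 + 6 + 6 + 7 + 5 + 6 + 3 + 4 = 92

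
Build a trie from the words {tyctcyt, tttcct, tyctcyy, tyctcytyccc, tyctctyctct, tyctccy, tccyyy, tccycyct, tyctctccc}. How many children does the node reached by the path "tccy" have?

Follow the path "tccy" to its node, then look at its outgoing edges.
Distinct next characters after "tccy": c, y.
That node has 2 child edges.

2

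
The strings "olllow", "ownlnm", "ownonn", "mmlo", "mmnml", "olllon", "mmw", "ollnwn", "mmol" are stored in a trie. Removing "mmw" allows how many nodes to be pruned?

Walk "mmw" from the leaf back toward the root, removing each node that no remaining word uses.
The suffix "w" (1 node) is used only by "mmw"; the node for "mm" still has the child "l", so pruning stops there.
Nodes removed: 1

1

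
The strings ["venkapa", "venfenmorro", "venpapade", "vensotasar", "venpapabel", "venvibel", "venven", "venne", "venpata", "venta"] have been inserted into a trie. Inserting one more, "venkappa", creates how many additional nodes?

Walking "venkappa" from the root, the first 6 characters ("venkap") follow existing edges; "p" is the first miss.
So 8 − 6 = 2 new nodes.

2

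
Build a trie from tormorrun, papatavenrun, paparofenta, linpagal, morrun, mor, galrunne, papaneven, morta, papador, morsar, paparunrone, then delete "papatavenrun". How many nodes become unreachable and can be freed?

8

A node on "papatavenrun"'s path can go only if nothing else ends at it or branches off below it.
The suffix "tavenrun" (8 nodes) is used only by "papatavenrun"; the node for "papa" still has the child "r", so pruning stops there.
Nodes removed: 8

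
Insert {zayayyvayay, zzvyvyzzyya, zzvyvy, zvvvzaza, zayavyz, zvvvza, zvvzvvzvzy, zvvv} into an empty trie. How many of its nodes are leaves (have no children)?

5

Leaves are exactly the stored words that no other stored word extends.
Those words: "zayavyz", "zayayyvayay", "zvvvzaza", "zvvzvvzvzy", "zzvyvyzzyya"
Leaf count: 5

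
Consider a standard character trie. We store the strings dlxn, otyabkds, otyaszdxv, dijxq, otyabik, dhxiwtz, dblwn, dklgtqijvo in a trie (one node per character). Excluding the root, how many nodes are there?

For each word, the new-node count is its length minus the longest prefix already in the trie:
  "dlxn" → 4 new (d, l, x, n)
  "otyabkds" → 8 new (o, t, y, a, b, k, d, s)
  "otyaszdxv" → prefix "otya" already present; 5 new (s, z, d, x, v)
  "dijxq" → prefix "d" already present; 4 new (i, j, x, q)
  "otyabik" → prefix "otyab" already present; 2 new (i, k)
  "dhxiwtz" → prefix "d" already present; 6 new (h, x, i, w, t, z)
  "dblwn" → prefix "d" already present; 4 new (b, l, w, n)
  "dklgtqijvo" → prefix "d" already present; 9 new (k, l, g, t, q, i, j, v, o)
Total nodes = 4 + 8 + 5 + 4 + 2 + 6 + 4 + 9 = 42

42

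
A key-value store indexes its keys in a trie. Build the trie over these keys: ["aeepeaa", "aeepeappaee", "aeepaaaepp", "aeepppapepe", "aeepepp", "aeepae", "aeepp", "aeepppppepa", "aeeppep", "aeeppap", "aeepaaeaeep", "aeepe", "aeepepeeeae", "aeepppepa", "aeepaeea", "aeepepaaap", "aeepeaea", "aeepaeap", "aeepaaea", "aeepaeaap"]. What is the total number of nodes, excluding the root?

62

For each word, the new-node count is its length minus the longest prefix already in the trie:
  "aeepeaa" → 7 new (a, e, e, p, e, a, a)
  "aeepeappaee" → prefix "aeepea" already present; 5 new (p, p, a, e, e)
  "aeepaaaepp" → prefix "aeep" already present; 6 new (a, a, a, e, p, p)
  "aeepppapepe" → prefix "aeep" already present; 7 new (p, p, a, p, e, p, e)
  "aeepepp" → prefix "aeepe" already present; 2 new (p, p)
  "aeepae" → prefix "aeepa" already present; 1 new (e)
  "aeepp" → prefix "aeepp" already present; 0 new (none)
  "aeepppppepa" → prefix "aeeppp" already present; 5 new (p, p, e, p, a)
  "aeeppep" → prefix "aeepp" already present; 2 new (e, p)
  "aeeppap" → prefix "aeepp" already present; 2 new (a, p)
  "aeepaaeaeep" → prefix "aeepaa" already present; 5 new (e, a, e, e, p)
  "aeepe" → prefix "aeepe" already present; 0 new (none)
  "aeepepeeeae" → prefix "aeepep" already present; 5 new (e, e, e, a, e)
  "aeepppepa" → prefix "aeeppp" already present; 3 new (e, p, a)
  "aeepaeea" → prefix "aeepae" already present; 2 new (e, a)
  "aeepepaaap" → prefix "aeepep" already present; 4 new (a, a, a, p)
  "aeepeaea" → prefix "aeepea" already present; 2 new (e, a)
  "aeepaeap" → prefix "aeepae" already present; 2 new (a, p)
  "aeepaaea" → prefix "aeepaaea" already present; 0 new (none)
  "aeepaeaap" → prefix "aeepaea" already present; 2 new (a, p)
Total nodes = 7 + 5 + 6 + 7 + 2 + 1 + 0 + 5 + 2 + 2 + 5 + 0 + 5 + 3 + 2 + 4 + 2 + 2 + 0 + 2 = 62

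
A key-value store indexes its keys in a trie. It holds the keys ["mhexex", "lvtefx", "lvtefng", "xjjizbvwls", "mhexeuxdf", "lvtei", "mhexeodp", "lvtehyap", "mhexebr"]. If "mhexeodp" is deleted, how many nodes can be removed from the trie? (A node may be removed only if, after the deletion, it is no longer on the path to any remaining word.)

A node on "mhexeodp"'s path can go only if nothing else ends at it or branches off below it.
The suffix "odp" (3 nodes) is used only by "mhexeodp"; the node for "mhexe" still has the child "x", so pruning stops there.
Nodes removed: 3

3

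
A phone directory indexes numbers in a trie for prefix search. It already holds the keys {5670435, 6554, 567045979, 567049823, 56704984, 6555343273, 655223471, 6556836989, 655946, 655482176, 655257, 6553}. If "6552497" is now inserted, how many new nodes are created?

3

"6552" is already a path in the trie; the remaining "497" must be added.
So 7 − 4 = 3 new nodes.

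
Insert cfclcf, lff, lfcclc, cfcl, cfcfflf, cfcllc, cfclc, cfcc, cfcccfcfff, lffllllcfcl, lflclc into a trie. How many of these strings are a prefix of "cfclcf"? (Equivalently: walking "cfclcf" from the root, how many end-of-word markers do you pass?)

3

Walk "cfclcf" from the root; an end-of-word marker is hit whenever a stored word is a prefix of "cfclcf".
Prefixes of the query that are stored words: "cfcl", "cfclc", "cfclcf"
Count: 3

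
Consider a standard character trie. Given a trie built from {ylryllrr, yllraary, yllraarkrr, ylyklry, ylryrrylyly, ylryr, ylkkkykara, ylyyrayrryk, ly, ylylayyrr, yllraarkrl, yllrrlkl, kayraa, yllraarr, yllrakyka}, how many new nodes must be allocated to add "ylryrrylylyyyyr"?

"ylryrrylyly" is already a path in the trie; the remaining "yyyr" must be added.
Each of the 4 remaining characters creates one node.

4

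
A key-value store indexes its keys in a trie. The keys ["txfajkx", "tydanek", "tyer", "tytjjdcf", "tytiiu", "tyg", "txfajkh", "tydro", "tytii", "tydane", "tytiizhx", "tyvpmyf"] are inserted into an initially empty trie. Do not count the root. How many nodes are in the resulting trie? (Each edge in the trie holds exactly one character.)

Trace insertions, counting only characters that open a new branch:
  "txfajkx" → 7 new (t, x, f, a, j, k, x)
  "tydanek" → prefix "t" already present; 6 new (y, d, a, n, e, k)
  "tyer" → prefix "ty" already present; 2 new (e, r)
  "tytjjdcf" → prefix "ty" already present; 6 new (t, j, j, d, c, f)
  "tytiiu" → prefix "tyt" already present; 3 new (i, i, u)
  "tyg" → prefix "ty" already present; 1 new (g)
  "txfajkh" → prefix "txfajk" already present; 1 new (h)
  "tydro" → prefix "tyd" already present; 2 new (r, o)
  "tytii" → prefix "tytii" already present; 0 new (none)
  "tydane" → prefix "tydane" already present; 0 new (none)
  "tytiizhx" → prefix "tytii" already present; 3 new (z, h, x)
  "tyvpmyf" → prefix "ty" already present; 5 new (v, p, m, y, f)
Total nodes = 7 + 6 + 2 + 6 + 3 + 1 + 1 + 2 + 0 + 0 + 3 + 5 = 36

36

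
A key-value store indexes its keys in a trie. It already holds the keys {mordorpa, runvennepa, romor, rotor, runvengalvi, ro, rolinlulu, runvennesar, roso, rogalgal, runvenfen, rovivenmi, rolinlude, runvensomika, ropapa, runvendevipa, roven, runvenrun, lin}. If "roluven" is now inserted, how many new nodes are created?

The longest prefix of "roluven" already in the trie is "rol" (length 3).
New nodes needed: |"roluven"| − 3 = 7 − 3 = 4.

4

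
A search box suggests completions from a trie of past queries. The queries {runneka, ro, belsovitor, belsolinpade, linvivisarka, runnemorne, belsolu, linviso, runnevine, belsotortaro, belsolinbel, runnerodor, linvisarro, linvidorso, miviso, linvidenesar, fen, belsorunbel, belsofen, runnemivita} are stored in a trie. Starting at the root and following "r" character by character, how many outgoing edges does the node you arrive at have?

2

The children of the "r" node are the distinct next characters among strings starting with "r".
Distinct next characters after "r": o, u.
That node has 2 child edges.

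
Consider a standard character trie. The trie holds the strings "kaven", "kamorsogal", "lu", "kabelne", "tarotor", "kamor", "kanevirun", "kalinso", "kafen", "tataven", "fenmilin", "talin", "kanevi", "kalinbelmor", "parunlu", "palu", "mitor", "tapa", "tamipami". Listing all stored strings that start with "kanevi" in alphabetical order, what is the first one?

kanevi

Words with prefix "kanevi", in lexicographic order: "kanevi", "kanevirun"
The 1st is kanevi.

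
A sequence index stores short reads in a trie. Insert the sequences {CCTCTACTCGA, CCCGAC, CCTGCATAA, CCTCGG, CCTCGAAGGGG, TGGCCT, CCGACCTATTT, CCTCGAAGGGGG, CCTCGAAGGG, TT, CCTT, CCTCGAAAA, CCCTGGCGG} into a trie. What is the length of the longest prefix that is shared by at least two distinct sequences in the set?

11

Look for the deepest trie node that still has at least two words in its subtree.
"CCTCGAAGGGG" and "CCTCGAAGGGGG" agree on "CCTCGAAGGGG" (11 characters) before diverging; nothing deeper is shared.
Longest shared-prefix length: 11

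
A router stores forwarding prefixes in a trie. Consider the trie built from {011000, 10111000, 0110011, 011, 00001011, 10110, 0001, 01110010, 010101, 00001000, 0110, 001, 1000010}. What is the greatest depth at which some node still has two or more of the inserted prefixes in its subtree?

6

Look for the deepest trie node that still has at least two words in its subtree.
"00001000" and "00001011" agree on "000010" (6 characters) before diverging; nothing deeper is shared.
Longest shared-prefix length: 6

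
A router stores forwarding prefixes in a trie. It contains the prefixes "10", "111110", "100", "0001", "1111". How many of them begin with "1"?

Traverse to the node for "1", then collect every word in that subtree.
Matches: "10", "100", "1111", "111110"
Count: 4

4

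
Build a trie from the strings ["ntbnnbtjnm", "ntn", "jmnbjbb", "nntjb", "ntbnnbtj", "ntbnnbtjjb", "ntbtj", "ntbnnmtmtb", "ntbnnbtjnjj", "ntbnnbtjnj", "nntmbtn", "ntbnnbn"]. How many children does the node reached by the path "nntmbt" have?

1

Walk "nntmbt" from the root, arriving at one node.
Distinct next characters after "nntmbt": n.
That node has 1 child edge.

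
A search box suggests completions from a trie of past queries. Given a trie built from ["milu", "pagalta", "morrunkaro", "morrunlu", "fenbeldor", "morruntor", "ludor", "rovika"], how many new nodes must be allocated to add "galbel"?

No existing word starts with "g", so every character of "galbel" needs a new node.
6 − 0 = 6 new nodes.

6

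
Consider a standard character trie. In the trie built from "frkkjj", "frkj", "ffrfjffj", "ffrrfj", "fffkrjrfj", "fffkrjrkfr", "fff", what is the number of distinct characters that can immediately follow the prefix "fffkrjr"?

Follow the path "fffkrjr" to its node, then look at its outgoing edges.
Distinct next characters after "fffkrjr": f, k.
That node has 2 child edges.

2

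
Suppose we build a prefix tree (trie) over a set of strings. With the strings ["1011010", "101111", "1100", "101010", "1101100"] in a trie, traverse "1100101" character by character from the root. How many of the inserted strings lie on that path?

Walk "1100101" from the root; an end-of-word marker is hit whenever a stored word is a prefix of "1100101".
Prefixes of the query that are stored words: "1100"
Count: 1

1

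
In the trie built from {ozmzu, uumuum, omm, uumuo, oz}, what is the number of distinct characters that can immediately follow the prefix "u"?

The children of the "u" node are the distinct next characters among strings starting with "u".
Characters that immediately follow "u" among the stored strings: {u}.
That node has 1 child edge.

1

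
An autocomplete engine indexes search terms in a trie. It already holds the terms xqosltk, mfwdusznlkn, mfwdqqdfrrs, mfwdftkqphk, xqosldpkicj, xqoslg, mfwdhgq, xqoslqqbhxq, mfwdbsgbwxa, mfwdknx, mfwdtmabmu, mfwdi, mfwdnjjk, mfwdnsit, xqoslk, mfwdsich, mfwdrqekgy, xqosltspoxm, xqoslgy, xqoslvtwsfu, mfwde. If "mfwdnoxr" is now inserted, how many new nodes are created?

Walking "mfwdnoxr" from the root, the first 5 characters ("mfwdn") follow existing edges; "o" is the first miss.
So 8 − 5 = 3 new nodes.

3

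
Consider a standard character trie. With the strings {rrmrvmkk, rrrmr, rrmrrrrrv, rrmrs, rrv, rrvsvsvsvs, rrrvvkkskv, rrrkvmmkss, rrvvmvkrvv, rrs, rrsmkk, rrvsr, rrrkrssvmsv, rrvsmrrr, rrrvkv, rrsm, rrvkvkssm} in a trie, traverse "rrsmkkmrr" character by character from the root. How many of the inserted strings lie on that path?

Check each prefix of "rrsmkkmrr" against the stored set — each match is an end-marker on the path.
Prefixes of the query that are stored words: "rrs", "rrsm", "rrsmkk"
Count: 3

3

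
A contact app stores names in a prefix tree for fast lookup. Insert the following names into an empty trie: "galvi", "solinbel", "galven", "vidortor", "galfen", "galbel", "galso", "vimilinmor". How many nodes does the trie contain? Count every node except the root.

39

Trace insertions, counting only characters that open a new branch:
  "galvi" → 5 new (g, a, l, v, i)
  "solinbel" → 8 new (s, o, l, i, n, b, e, l)
  "galven" → prefix "galv" already present; 2 new (e, n)
  "vidortor" → 8 new (v, i, d, o, r, t, o, r)
  "galfen" → prefix "gal" already present; 3 new (f, e, n)
  "galbel" → prefix "gal" already present; 3 new (b, e, l)
  "galso" → prefix "gal" already present; 2 new (s, o)
  "vimilinmor" → prefix "vi" already present; 8 new (m, i, l, i, n, m, o, r)
Total nodes = 5 + 8 + 2 + 8 + 3 + 3 + 2 + 8 = 39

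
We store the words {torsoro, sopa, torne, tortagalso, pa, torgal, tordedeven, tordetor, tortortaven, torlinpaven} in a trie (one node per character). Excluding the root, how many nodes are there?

50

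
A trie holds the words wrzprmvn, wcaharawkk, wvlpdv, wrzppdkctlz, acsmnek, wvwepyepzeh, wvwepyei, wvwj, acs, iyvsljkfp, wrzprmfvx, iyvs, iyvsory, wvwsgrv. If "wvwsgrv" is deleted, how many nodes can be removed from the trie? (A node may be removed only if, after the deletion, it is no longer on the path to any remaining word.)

4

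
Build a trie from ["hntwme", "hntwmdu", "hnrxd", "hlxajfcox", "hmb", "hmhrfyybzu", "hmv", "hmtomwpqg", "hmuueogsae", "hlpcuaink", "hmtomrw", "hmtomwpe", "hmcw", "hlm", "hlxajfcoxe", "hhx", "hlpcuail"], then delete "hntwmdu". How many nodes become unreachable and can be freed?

After clearing the end-marker at "hntwmdu", prune upward until reaching a node still needed by another word.
The suffix "du" (2 nodes) is used only by "hntwmdu"; the node for "hntwm" still has the child "e", so pruning stops there.
Nodes removed: 2

2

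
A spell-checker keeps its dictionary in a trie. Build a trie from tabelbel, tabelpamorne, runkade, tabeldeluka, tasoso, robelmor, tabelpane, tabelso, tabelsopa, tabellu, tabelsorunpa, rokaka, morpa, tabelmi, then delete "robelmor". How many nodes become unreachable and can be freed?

A node on "robelmor"'s path can go only if nothing else ends at it or branches off below it.
The suffix "belmor" (6 nodes) is used only by "robelmor"; the node for "ro" still has the child "k", so pruning stops there.
Nodes removed: 6

6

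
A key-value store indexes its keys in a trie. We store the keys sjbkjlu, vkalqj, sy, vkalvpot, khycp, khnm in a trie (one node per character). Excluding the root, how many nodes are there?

25

Trace insertions, counting only characters that open a new branch:
  "sjbkjlu" → 7 new (s, j, b, k, j, l, u)
  "vkalqj" → 6 new (v, k, a, l, q, j)
  "sy" → prefix "s" already present; 1 new (y)
  "vkalvpot" → prefix "vkal" already present; 4 new (v, p, o, t)
  "khycp" → 5 new (k, h, y, c, p)
  "khnm" → prefix "kh" already present; 2 new (n, m)
Total nodes = 7 + 6 + 1 + 4 + 5 + 2 = 25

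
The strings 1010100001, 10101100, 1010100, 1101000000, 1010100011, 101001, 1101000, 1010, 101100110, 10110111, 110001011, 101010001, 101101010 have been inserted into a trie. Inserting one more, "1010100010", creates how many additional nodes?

1

The longest prefix of "1010100010" already in the trie is "101010001" (length 9).
Each of the 1 remaining characters creates one node.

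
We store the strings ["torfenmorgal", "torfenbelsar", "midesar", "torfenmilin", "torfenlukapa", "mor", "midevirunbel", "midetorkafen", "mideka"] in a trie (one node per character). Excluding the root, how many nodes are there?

Count nodes per top-level branch (shared prefixes stored once):
  'm'-branch (mideka, midesar, midetorkafen, midevirunbel, mor): 27 nodes
  't'-branch (torfenbelsar, torfenlukapa, torfenmilin, torfenmorgal): 28 nodes
Sum: 55

55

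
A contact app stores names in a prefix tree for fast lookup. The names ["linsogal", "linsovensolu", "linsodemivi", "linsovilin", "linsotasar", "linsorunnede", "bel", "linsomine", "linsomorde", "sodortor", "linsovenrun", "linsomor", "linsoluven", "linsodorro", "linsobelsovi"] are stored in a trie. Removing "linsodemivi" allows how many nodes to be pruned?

A node on "linsodemivi"'s path can go only if nothing else ends at it or branches off below it.
The suffix "emivi" (5 nodes) is used only by "linsodemivi"; the node for "linsod" still has the child "o", so pruning stops there.
Nodes removed: 5

5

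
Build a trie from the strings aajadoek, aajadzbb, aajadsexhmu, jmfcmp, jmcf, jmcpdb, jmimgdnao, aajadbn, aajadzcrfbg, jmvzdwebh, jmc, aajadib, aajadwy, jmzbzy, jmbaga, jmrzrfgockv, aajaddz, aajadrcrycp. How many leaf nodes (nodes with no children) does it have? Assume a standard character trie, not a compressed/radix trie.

A leaf is a node with no children — equivalently, the end of a word that is not a proper prefix of any other stored word.
Those words: "aajadbn", "aajaddz", "aajadib", "aajadoek", "aajadrcrycp", "aajadsexhmu", "aajadwy", "aajadzbb", "aajadzcrfbg", "jmbaga", "jmcf", "jmcpdb", "jmfcmp", "jmimgdnao", "jmrzrfgockv", "jmvzdwebh", "jmzbzy"
Leaf count: 17

17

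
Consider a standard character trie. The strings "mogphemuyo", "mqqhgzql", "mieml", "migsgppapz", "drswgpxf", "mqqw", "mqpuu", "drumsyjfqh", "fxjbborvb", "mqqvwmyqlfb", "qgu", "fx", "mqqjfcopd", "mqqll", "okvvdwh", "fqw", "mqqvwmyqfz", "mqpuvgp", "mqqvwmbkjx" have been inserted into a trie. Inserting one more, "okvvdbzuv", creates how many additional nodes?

4

The longest prefix of "okvvdbzuv" already in the trie is "okvvd" (length 5).
So 9 − 5 = 4 new nodes.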